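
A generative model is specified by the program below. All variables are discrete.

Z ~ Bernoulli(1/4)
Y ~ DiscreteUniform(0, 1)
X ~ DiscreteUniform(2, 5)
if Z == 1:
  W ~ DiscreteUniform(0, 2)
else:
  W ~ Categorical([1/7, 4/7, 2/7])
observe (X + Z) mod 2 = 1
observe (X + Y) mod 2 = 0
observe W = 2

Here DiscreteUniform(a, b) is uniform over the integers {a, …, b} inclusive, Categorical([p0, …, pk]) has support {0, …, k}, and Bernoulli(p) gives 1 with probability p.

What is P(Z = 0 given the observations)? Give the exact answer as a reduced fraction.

Enumerate traces; 4 have nonzero weight after conditioning:
  (Z=0, Y=1, X=3, W=2) weight 3/112
  (Z=0, Y=1, X=5, W=2) weight 3/112
  (Z=1, Y=0, X=2, W=2) weight 1/96
  (Z=1, Y=0, X=4, W=2) weight 1/96
Group by Z:
  weight(Z=0) = 3/56
  weight(Z=1) = 1/48
Total weight = 3/56 + 1/48 = 25/336
P(Z=0 | obs) = 3/56 / 25/336 = 18/25
P(Z=1 | obs) = 1/48 / 25/336 = 7/25

P(Z = 0 | obs) = 18/25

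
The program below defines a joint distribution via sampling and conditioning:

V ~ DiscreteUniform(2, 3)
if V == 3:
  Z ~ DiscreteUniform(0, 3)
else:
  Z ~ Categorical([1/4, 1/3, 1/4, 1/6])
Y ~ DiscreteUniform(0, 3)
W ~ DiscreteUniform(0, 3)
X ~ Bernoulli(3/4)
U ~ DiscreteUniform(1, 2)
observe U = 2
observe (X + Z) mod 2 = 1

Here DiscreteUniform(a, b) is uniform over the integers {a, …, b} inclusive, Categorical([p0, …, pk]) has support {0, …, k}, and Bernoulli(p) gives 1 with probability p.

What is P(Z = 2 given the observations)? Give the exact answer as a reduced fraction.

P(Z = 2 | obs) = 3/8

Enumerate traces; 128 have nonzero weight after conditioning:
  (V=2, Z=0, Y=0, W=0, X=1, U=2) weight 3/1024
  (V=2, Z=0, Y=0, W=1, X=1, U=2) weight 3/1024
  (V=2, Z=0, Y=0, W=2, X=1, U=2) weight 3/1024
  (V=2, Z=0, Y=0, W=3, X=1, U=2) weight 3/1024
  (V=2, Z=0, Y=1, W=0, X=1, U=2) weight 3/1024
  (V=2, Z=0, Y=1, W=1, X=1, U=2) weight 3/1024
  (V=2, Z=0, Y=1, W=2, X=1, U=2) weight 3/1024
  (V=2, Z=0, Y=1, W=3, X=1, U=2) weight 3/1024
  (V=2, Z=1, Y=0, W=0, X=0, U=2) weight 1/768
  (V=2, Z=2, Y=0, W=0, X=1, U=2) weight 3/1024
  … 118 more
Group by Z:
  weight(Z=0) = 3/32
  weight(Z=1) = 7/192
  weight(Z=2) = 3/32
  weight(Z=3) = 5/192
Total weight = 3/32 + 7/192 + 3/32 + 5/192 = 1/4
P(Z=0 | obs) = 3/32 / 1/4 = 3/8
P(Z=1 | obs) = 7/192 / 1/4 = 7/48
P(Z=2 | obs) = 3/32 / 1/4 = 3/8
P(Z=3 | obs) = 5/192 / 1/4 = 5/48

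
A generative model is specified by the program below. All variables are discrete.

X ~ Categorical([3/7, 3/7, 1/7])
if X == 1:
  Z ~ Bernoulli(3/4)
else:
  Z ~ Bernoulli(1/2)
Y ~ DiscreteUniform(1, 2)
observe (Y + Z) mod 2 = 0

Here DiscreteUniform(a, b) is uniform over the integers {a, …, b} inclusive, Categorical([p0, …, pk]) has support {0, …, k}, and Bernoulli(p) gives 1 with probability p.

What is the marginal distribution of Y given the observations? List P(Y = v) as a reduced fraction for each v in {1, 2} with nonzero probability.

Enumerate traces; 6 have nonzero weight after conditioning:
  (X=0, Z=0, Y=2) weight 3/28
  (X=0, Z=1, Y=1) weight 3/28
  (X=1, Z=0, Y=2) weight 3/56
  (X=1, Z=1, Y=1) weight 9/56
  (X=2, Z=0, Y=2) weight 1/28
  (X=2, Z=1, Y=1) weight 1/28
Group by Y:
  weight(Y=1) = 17/56
  weight(Y=2) = 11/56
Total weight = 17/56 + 11/56 = 1/2
P(Y=1 | obs) = 17/56 / 1/2 = 17/28
P(Y=2 | obs) = 11/56 / 1/2 = 11/28

P(Y=1) = 17/28, P(Y=2) = 11/28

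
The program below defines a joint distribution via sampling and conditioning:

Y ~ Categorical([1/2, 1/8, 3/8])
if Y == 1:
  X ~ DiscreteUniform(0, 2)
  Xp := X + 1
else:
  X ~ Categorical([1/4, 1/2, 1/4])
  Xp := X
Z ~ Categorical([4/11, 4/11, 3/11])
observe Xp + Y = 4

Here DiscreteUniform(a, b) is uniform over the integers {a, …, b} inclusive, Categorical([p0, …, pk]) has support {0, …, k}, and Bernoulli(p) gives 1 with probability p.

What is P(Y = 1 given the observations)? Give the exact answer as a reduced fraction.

Enumerate traces; 6 have nonzero weight after conditioning:
  (Y=1, X=2, Z=0) weight 1/66
  (Y=1, X=2, Z=1) weight 1/66
  (Y=1, X=2, Z=2) weight 1/88
  (Y=2, X=2, Z=0) weight 3/88
  (Y=2, X=2, Z=1) weight 3/88
  (Y=2, X=2, Z=2) weight 9/352
Group by Y:
  weight(Y=1) = 1/24
  weight(Y=2) = 3/32
Total weight = 1/24 + 3/32 = 13/96
P(Y=1 | obs) = 1/24 / 13/96 = 4/13
P(Y=2 | obs) = 3/32 / 13/96 = 9/13

P(Y = 1 | obs) = 4/13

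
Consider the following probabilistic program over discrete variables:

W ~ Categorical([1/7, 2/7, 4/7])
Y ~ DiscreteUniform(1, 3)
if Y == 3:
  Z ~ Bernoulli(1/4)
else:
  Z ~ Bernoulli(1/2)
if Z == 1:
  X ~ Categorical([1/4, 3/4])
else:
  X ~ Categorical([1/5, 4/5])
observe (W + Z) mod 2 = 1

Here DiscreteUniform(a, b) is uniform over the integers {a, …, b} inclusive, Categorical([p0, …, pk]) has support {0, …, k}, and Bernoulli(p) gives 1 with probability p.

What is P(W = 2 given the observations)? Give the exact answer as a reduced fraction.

P(W = 2 | obs) = 20/39

Enumerate traces; 18 have nonzero weight after conditioning:
  (W=0, Y=1, Z=1, X=0) weight 1/168
  (W=0, Y=1, Z=1, X=1) weight 1/56
  (W=0, Y=2, Z=1, X=0) weight 1/168
  (W=0, Y=2, Z=1, X=1) weight 1/56
  (W=0, Y=3, Z=1, X=0) weight 1/336
  (W=0, Y=3, Z=1, X=1) weight 1/112
  (W=1, Y=1, Z=0, X=0) weight 1/105
  (W=1, Y=1, Z=0, X=1) weight 4/105
  (W=2, Y=1, Z=1, X=0) weight 1/42
  … 9 more
Group by W:
  weight(W=0) = 5/84
  weight(W=1) = 1/6
  weight(W=2) = 5/21
Total weight = 5/84 + 1/6 + 5/21 = 13/28
P(W=0 | obs) = 5/84 / 13/28 = 5/39
P(W=1 | obs) = 1/6 / 13/28 = 14/39
P(W=2 | obs) = 5/21 / 13/28 = 20/39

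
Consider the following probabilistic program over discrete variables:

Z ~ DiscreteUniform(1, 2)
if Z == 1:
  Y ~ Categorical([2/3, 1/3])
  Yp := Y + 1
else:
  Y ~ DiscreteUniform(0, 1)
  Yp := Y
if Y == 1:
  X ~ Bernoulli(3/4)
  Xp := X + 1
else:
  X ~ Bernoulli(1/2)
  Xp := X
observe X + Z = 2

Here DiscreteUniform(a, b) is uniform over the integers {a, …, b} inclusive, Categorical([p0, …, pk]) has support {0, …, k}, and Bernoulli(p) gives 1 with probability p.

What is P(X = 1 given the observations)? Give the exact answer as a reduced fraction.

P(X = 1 | obs) = 14/23

Enumerate traces; 4 have nonzero weight after conditioning:
  (Z=1, Y=0, X=1) weight 1/6
  (Z=1, Y=1, X=1) weight 1/8
  (Z=2, Y=0, X=0) weight 1/8
  (Z=2, Y=1, X=0) weight 1/16
Group by X:
  weight(X=0) = 3/16
  weight(X=1) = 7/24
Total weight = 3/16 + 7/24 = 23/48
P(X=0 | obs) = 3/16 / 23/48 = 9/23
P(X=1 | obs) = 7/24 / 23/48 = 14/23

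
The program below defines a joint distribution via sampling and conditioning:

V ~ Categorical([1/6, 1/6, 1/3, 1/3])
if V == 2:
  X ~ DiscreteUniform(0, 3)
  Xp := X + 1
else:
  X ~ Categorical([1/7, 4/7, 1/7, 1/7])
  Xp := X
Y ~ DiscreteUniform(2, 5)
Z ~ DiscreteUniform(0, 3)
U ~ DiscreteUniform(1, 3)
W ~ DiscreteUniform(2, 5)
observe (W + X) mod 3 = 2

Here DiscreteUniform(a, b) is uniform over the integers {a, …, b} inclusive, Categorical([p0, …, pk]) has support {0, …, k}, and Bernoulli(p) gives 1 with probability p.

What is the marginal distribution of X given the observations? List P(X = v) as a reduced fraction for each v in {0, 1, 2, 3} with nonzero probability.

P(X=0) = 5/19, P(X=1) = 13/38, P(X=2) = 5/38, P(X=3) = 5/19

Enumerate traces; 1152 have nonzero weight after conditioning:
  (V=0, X=0, Y=2, Z=0, U=1, W=2) weight 1/8064
  (V=0, X=0, Y=2, Z=0, U=1, W=5) weight 1/8064
  (V=0, X=0, Y=2, Z=0, U=2, W=2) weight 1/8064
  (V=0, X=0, Y=2, Z=0, U=2, W=5) weight 1/8064
  (V=0, X=0, Y=2, Z=0, U=3, W=2) weight 1/8064
  (V=0, X=0, Y=2, Z=0, U=3, W=5) weight 1/8064
  (V=0, X=0, Y=2, Z=1, U=1, W=2) weight 1/8064
  (V=0, X=0, Y=2, Z=1, U=1, W=5) weight 1/8064
  (V=0, X=1, Y=2, Z=0, U=1, W=4) weight 1/2016
  (V=0, X=2, Y=2, Z=0, U=1, W=3) weight 1/8064
  … 1142 more
Group by X:
  weight(X=0) = 5/56
  weight(X=1) = 13/112
  weight(X=2) = 5/112
  weight(X=3) = 5/56
Total weight = 5/56 + 13/112 + 5/112 + 5/56 = 19/56
P(X=0 | obs) = 5/56 / 19/56 = 5/19
P(X=1 | obs) = 13/112 / 19/56 = 13/38
P(X=2 | obs) = 5/112 / 19/56 = 5/38
P(X=3 | obs) = 5/56 / 19/56 = 5/19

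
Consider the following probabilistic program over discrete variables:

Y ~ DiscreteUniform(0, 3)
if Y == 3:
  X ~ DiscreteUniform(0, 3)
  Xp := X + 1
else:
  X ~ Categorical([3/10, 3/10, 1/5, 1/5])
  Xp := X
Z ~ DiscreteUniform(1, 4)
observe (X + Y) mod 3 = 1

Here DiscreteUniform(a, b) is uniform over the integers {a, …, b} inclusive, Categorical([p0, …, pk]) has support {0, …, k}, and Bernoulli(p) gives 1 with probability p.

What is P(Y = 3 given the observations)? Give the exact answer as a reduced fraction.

P(Y = 3 | obs) = 1/5

Enumerate traces; 20 have nonzero weight after conditioning:
  (Y=0, X=1, Z=1) weight 3/160
  (Y=0, X=1, Z=2) weight 3/160
  (Y=0, X=1, Z=3) weight 3/160
  (Y=0, X=1, Z=4) weight 3/160
  (Y=1, X=0, Z=1) weight 3/160
  (Y=1, X=0, Z=2) weight 3/160
  (Y=1, X=0, Z=3) weight 3/160
  (Y=1, X=0, Z=4) weight 3/160
  (Y=2, X=2, Z=1) weight 1/80
  (Y=3, X=1, Z=1) weight 1/64
  … 10 more
Group by Y:
  weight(Y=0) = 3/40
  weight(Y=1) = 1/8
  weight(Y=2) = 1/20
  weight(Y=3) = 1/16
Total weight = 3/40 + 1/8 + 1/20 + 1/16 = 5/16
P(Y=0 | obs) = 3/40 / 5/16 = 6/25
P(Y=1 | obs) = 1/8 / 5/16 = 2/5
P(Y=2 | obs) = 1/20 / 5/16 = 4/25
P(Y=3 | obs) = 1/16 / 5/16 = 1/5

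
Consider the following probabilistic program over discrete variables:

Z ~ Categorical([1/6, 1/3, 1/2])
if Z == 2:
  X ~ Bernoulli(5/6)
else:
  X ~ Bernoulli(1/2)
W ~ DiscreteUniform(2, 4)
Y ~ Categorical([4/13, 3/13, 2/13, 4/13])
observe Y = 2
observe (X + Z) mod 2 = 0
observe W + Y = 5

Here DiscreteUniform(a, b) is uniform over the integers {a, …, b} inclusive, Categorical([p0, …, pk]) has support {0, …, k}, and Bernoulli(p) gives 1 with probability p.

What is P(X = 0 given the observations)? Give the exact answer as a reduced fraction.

P(X = 0 | obs) = 1/2

Enumerate traces; 3 have nonzero weight after conditioning:
  (Z=0, X=0, W=3, Y=2) weight 1/234
  (Z=1, X=1, W=3, Y=2) weight 1/117
  (Z=2, X=0, W=3, Y=2) weight 1/234
Group by X:
  weight(X=0) = 1/117
  weight(X=1) = 1/117
Total weight = 1/117 + 1/117 = 2/117
P(X=0 | obs) = 1/117 / 2/117 = 1/2
P(X=1 | obs) = 1/117 / 2/117 = 1/2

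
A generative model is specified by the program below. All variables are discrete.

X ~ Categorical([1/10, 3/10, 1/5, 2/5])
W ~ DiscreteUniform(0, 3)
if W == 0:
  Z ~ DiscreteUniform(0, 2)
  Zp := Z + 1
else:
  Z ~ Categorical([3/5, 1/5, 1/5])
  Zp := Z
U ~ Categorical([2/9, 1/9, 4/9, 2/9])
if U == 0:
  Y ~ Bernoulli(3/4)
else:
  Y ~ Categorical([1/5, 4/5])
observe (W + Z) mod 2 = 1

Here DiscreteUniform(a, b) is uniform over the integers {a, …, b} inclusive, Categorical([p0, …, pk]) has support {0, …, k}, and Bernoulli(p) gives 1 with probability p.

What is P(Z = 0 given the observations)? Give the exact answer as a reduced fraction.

P(Z = 0 | obs) = 9/16

Enumerate traces; 192 have nonzero weight after conditioning:
  (X=0, W=0, Z=1, U=0, Y=0) weight 1/2160
  (X=0, W=0, Z=1, U=0, Y=1) weight 1/720
  (X=0, W=0, Z=1, U=1, Y=0) weight 1/5400
  (X=0, W=0, Z=1, U=1, Y=1) weight 1/1350
  (X=0, W=0, Z=1, U=2, Y=0) weight 1/1350
  (X=0, W=0, Z=1, U=2, Y=1) weight 2/675
  (X=0, W=0, Z=1, U=3, Y=0) weight 1/2700
  (X=0, W=0, Z=1, U=3, Y=1) weight 1/675
  (X=0, W=1, Z=0, U=0, Y=0) weight 1/1200
  (X=0, W=1, Z=2, U=0, Y=0) weight 1/3600
  … 182 more
Group by Z:
  weight(Z=0) = 3/10
  weight(Z=1) = 2/15
  weight(Z=2) = 1/10
Total weight = 3/10 + 2/15 + 1/10 = 8/15
P(Z=0 | obs) = 3/10 / 8/15 = 9/16
P(Z=1 | obs) = 2/15 / 8/15 = 1/4
P(Z=2 | obs) = 1/10 / 8/15 = 3/16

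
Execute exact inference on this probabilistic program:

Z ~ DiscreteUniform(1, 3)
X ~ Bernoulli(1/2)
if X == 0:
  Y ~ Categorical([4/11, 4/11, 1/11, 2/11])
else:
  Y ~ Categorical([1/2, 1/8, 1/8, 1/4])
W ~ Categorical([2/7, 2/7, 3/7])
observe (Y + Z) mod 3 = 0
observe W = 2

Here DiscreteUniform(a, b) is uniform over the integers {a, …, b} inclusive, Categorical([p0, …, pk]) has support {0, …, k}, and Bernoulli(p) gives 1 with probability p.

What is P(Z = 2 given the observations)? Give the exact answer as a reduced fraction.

Enumerate traces; 8 have nonzero weight after conditioning:
  (Z=1, X=0, Y=2, W=2) weight 1/154
  (Z=1, X=1, Y=2, W=2) weight 1/112
  (Z=2, X=0, Y=1, W=2) weight 2/77
  (Z=2, X=1, Y=1, W=2) weight 1/112
  (Z=3, X=0, Y=0, W=2) weight 2/77
  (Z=3, X=0, Y=3, W=2) weight 1/77
  (Z=3, X=1, Y=0, W=2) weight 1/28
  (Z=3, X=1, Y=3, W=2) weight 1/56
Group by Z:
  weight(Z=1) = 19/1232
  weight(Z=2) = 43/1232
  weight(Z=3) = 57/616
Total weight = 19/1232 + 43/1232 + 57/616 = 1/7
P(Z=1 | obs) = 19/1232 / 1/7 = 19/176
P(Z=2 | obs) = 43/1232 / 1/7 = 43/176
P(Z=3 | obs) = 57/616 / 1/7 = 57/88

P(Z = 2 | obs) = 43/176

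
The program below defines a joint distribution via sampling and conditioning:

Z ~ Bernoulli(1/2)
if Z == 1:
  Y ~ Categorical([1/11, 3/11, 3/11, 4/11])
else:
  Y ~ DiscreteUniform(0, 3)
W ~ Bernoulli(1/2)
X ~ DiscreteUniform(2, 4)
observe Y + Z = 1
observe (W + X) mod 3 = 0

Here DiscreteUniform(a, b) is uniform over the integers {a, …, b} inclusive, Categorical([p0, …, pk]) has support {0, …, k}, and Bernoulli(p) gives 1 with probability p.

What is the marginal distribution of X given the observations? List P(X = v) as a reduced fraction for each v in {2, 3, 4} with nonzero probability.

P(X=2) = 1/2, P(X=3) = 1/2

Enumerate traces; 4 have nonzero weight after conditioning:
  (Z=0, Y=1, W=0, X=3) weight 1/48
  (Z=0, Y=1, W=1, X=2) weight 1/48
  (Z=1, Y=0, W=0, X=3) weight 1/132
  (Z=1, Y=0, W=1, X=2) weight 1/132
Group by X:
  weight(X=2) = 5/176
  weight(X=3) = 5/176
Total weight = 5/176 + 5/176 = 5/88
P(X=2 | obs) = 5/176 / 5/88 = 1/2
P(X=3 | obs) = 5/176 / 5/88 = 1/2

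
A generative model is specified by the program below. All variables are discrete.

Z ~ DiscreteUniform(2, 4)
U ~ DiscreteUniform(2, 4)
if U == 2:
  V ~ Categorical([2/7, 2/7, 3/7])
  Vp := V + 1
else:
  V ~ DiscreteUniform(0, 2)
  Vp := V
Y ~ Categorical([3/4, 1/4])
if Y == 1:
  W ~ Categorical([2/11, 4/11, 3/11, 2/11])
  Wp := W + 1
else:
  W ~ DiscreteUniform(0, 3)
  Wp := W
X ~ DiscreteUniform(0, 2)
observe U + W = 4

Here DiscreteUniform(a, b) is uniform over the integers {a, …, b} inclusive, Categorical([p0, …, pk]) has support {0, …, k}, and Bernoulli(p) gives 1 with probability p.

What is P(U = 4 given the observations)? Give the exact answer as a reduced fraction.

Enumerate traces; 162 have nonzero weight after conditioning:
  (Z=2, U=2, V=0, Y=0, W=2, X=0) weight 1/504
  (Z=2, U=2, V=0, Y=0, W=2, X=1) weight 1/504
  (Z=2, U=2, V=0, Y=0, W=2, X=2) weight 1/504
  (Z=2, U=2, V=0, Y=1, W=2, X=0) weight 1/1386
  (Z=2, U=2, V=0, Y=1, W=2, X=1) weight 1/1386
  (Z=2, U=2, V=0, Y=1, W=2, X=2) weight 1/1386
  (Z=2, U=2, V=1, Y=0, W=2, X=0) weight 1/504
  (Z=2, U=2, V=1, Y=0, W=2, X=1) weight 1/504
  (Z=2, U=3, V=0, Y=0, W=1, X=0) weight 1/432
  (Z=2, U=4, V=0, Y=0, W=0, X=0) weight 1/432
  … 152 more
Group by U:
  weight(U=2) = 15/176
  weight(U=3) = 49/528
  weight(U=4) = 41/528
Total weight = 15/176 + 49/528 + 41/528 = 45/176
P(U=2 | obs) = 15/176 / 45/176 = 1/3
P(U=3 | obs) = 49/528 / 45/176 = 49/135
P(U=4 | obs) = 41/528 / 45/176 = 41/135

P(U = 4 | obs) = 41/135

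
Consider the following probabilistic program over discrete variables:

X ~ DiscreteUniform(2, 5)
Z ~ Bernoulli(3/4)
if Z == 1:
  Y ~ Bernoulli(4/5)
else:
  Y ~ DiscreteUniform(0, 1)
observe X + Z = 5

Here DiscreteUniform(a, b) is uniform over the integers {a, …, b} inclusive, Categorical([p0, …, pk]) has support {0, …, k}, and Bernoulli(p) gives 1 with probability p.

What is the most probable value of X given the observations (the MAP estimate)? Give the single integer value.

argmax_v P(X = v | obs) = 4

Enumerate traces; 4 have nonzero weight after conditioning:
  (X=4, Z=1, Y=0) weight 3/80
  (X=4, Z=1, Y=1) weight 3/20
  (X=5, Z=0, Y=0) weight 1/32
  (X=5, Z=0, Y=1) weight 1/32
Group by X:
  weight(X=4) = 3/16
  weight(X=5) = 1/16
Total weight = 3/16 + 1/16 = 1/4
P(X=4 | obs) = 3/16 / 1/4 = 3/4
P(X=5 | obs) = 1/16 / 1/4 = 1/4
argmax = 4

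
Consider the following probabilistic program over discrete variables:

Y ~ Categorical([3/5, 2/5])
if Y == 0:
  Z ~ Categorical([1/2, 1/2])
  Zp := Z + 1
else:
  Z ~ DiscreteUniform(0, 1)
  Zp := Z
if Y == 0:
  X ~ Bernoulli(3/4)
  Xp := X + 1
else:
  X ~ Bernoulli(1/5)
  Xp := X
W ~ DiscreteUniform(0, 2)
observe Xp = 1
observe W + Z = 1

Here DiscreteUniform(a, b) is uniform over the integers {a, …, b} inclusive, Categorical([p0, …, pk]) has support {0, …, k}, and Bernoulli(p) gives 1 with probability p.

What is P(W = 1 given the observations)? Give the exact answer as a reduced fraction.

P(W = 1 | obs) = 1/2

Enumerate traces; 4 have nonzero weight after conditioning:
  (Y=0, Z=0, X=0, W=1) weight 1/40
  (Y=0, Z=1, X=0, W=0) weight 1/40
  (Y=1, Z=0, X=1, W=1) weight 1/75
  (Y=1, Z=1, X=1, W=0) weight 1/75
Group by W:
  weight(W=0) = 23/600
  weight(W=1) = 23/600
Total weight = 23/600 + 23/600 = 23/300
P(W=0 | obs) = 23/600 / 23/300 = 1/2
P(W=1 | obs) = 23/600 / 23/300 = 1/2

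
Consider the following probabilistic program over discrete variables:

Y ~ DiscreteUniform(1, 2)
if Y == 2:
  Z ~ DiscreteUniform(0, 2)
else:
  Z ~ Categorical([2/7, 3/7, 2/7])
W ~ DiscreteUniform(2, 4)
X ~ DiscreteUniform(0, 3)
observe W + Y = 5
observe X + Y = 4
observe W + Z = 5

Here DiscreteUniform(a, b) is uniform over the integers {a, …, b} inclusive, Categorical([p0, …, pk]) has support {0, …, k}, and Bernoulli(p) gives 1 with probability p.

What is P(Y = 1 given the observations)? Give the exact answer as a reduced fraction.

P(Y = 1 | obs) = 9/16

Enumerate traces; 2 have nonzero weight after conditioning:
  (Y=1, Z=1, W=4, X=3) weight 1/56
  (Y=2, Z=2, W=3, X=2) weight 1/72
Group by Y:
  weight(Y=1) = 1/56
  weight(Y=2) = 1/72
Total weight = 1/56 + 1/72 = 2/63
P(Y=1 | obs) = 1/56 / 2/63 = 9/16
P(Y=2 | obs) = 1/72 / 2/63 = 7/16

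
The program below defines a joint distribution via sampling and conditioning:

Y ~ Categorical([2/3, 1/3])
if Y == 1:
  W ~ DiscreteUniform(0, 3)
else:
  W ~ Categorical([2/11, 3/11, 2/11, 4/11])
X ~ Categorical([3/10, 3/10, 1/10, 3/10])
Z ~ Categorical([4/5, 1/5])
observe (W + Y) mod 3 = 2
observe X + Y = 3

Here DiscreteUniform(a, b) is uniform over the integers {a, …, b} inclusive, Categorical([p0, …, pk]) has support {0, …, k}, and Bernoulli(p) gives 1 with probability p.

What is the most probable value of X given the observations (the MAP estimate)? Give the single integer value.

Enumerate traces; 4 have nonzero weight after conditioning:
  (Y=0, W=2, X=3, Z=0) weight 8/275
  (Y=0, W=2, X=3, Z=1) weight 2/275
  (Y=1, W=1, X=2, Z=0) weight 1/150
  (Y=1, W=1, X=2, Z=1) weight 1/600
Group by X:
  weight(X=2) = 1/120
  weight(X=3) = 2/55
Total weight = 1/120 + 2/55 = 59/1320
P(X=2 | obs) = 1/120 / 59/1320 = 11/59
P(X=3 | obs) = 2/55 / 59/1320 = 48/59
argmax = 3

argmax_v P(X = v | obs) = 3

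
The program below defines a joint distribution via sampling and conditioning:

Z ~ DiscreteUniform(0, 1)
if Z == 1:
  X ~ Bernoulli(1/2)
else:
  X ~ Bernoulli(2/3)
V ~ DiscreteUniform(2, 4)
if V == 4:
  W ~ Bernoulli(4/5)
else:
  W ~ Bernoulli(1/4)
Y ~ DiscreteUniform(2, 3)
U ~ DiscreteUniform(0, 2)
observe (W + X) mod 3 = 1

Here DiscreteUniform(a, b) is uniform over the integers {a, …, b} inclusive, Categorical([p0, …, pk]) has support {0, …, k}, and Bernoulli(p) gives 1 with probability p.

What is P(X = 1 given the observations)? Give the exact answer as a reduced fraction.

Enumerate traces; 72 have nonzero weight after conditioning:
  (Z=0, X=0, V=2, W=1, Y=2, U=0) weight 1/432
  (Z=0, X=0, V=2, W=1, Y=2, U=1) weight 1/432
  (Z=0, X=0, V=2, W=1, Y=2, U=2) weight 1/432
  (Z=0, X=0, V=2, W=1, Y=3, U=0) weight 1/432
  (Z=0, X=0, V=2, W=1, Y=3, U=1) weight 1/432
  (Z=0, X=0, V=2, W=1, Y=3, U=2) weight 1/432
  (Z=0, X=0, V=3, W=1, Y=2, U=0) weight 1/432
  (Z=0, X=0, V=3, W=1, Y=2, U=1) weight 1/432
  (Z=0, X=1, V=2, W=0, Y=2, U=0) weight 1/72
  … 63 more
Group by X:
  weight(X=0) = 13/72
  weight(X=1) = 119/360
Total weight = 13/72 + 119/360 = 23/45
P(X=0 | obs) = 13/72 / 23/45 = 65/184
P(X=1 | obs) = 119/360 / 23/45 = 119/184

P(X = 1 | obs) = 119/184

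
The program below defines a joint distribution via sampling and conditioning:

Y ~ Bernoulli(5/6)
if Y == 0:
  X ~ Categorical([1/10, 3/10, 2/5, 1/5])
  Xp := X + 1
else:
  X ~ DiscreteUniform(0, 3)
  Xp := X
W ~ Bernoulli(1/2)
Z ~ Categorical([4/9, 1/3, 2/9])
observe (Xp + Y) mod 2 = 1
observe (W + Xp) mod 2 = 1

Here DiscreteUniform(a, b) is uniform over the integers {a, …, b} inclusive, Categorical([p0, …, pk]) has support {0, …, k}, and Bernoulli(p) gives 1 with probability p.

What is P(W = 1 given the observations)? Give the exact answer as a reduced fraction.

P(W = 1 | obs) = 5/6

Enumerate traces; 12 have nonzero weight after conditioning:
  (Y=0, X=0, W=0, Z=0) weight 1/270
  (Y=0, X=0, W=0, Z=1) weight 1/360
  (Y=0, X=0, W=0, Z=2) weight 1/540
  (Y=0, X=2, W=0, Z=0) weight 2/135
  (Y=0, X=2, W=0, Z=1) weight 1/90
  (Y=0, X=2, W=0, Z=2) weight 1/135
  (Y=1, X=0, W=1, Z=0) weight 5/108
  (Y=1, X=0, W=1, Z=1) weight 5/144
  … 4 more
Group by W:
  weight(W=0) = 1/24
  weight(W=1) = 5/24
Total weight = 1/24 + 5/24 = 1/4
P(W=0 | obs) = 1/24 / 1/4 = 1/6
P(W=1 | obs) = 5/24 / 1/4 = 5/6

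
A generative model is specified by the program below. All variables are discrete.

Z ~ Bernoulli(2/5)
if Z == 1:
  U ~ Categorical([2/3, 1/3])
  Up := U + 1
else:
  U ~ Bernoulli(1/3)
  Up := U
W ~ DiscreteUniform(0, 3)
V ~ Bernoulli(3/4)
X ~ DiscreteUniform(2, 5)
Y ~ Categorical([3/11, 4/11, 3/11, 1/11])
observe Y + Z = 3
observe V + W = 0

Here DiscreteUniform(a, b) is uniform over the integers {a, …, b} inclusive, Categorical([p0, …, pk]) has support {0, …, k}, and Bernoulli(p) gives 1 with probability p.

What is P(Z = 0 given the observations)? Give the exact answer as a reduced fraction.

Enumerate traces; 16 have nonzero weight after conditioning:
  (Z=0, U=0, W=0, V=0, X=2, Y=3) weight 1/1760
  (Z=0, U=0, W=0, V=0, X=3, Y=3) weight 1/1760
  (Z=0, U=0, W=0, V=0, X=4, Y=3) weight 1/1760
  (Z=0, U=0, W=0, V=0, X=5, Y=3) weight 1/1760
  (Z=0, U=1, W=0, V=0, X=2, Y=3) weight 1/3520
  (Z=0, U=1, W=0, V=0, X=3, Y=3) weight 1/3520
  (Z=0, U=1, W=0, V=0, X=4, Y=3) weight 1/3520
  (Z=0, U=1, W=0, V=0, X=5, Y=3) weight 1/3520
  (Z=1, U=0, W=0, V=0, X=2, Y=2) weight 1/880
  … 7 more
Group by Z:
  weight(Z=0) = 3/880
  weight(Z=1) = 3/440
Total weight = 3/880 + 3/440 = 9/880
P(Z=0 | obs) = 3/880 / 9/880 = 1/3
P(Z=1 | obs) = 3/440 / 9/880 = 2/3

P(Z = 0 | obs) = 1/3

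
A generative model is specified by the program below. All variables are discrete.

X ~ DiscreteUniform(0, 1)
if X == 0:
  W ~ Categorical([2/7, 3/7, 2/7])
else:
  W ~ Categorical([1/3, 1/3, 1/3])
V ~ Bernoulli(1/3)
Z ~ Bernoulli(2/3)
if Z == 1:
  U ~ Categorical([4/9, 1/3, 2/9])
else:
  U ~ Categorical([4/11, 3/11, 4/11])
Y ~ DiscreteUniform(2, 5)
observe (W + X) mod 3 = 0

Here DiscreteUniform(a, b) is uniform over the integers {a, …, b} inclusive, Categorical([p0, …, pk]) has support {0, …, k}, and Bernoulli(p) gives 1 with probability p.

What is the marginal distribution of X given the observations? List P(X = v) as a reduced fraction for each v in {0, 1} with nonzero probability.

P(X=0) = 6/13, P(X=1) = 7/13

Enumerate traces; 96 have nonzero weight after conditioning:
  (X=0, W=0, V=0, Z=0, U=0, Y=2) weight 2/693
  (X=0, W=0, V=0, Z=0, U=0, Y=3) weight 2/693
  (X=0, W=0, V=0, Z=0, U=0, Y=4) weight 2/693
  (X=0, W=0, V=0, Z=0, U=0, Y=5) weight 2/693
  (X=0, W=0, V=0, Z=0, U=1, Y=2) weight 1/462
  (X=0, W=0, V=0, Z=0, U=1, Y=3) weight 1/462
  (X=0, W=0, V=0, Z=0, U=1, Y=4) weight 1/462
  (X=0, W=0, V=0, Z=0, U=1, Y=5) weight 1/462
  (X=1, W=2, V=0, Z=0, U=0, Y=2) weight 1/297
  … 87 more
Group by X:
  weight(X=0) = 1/7
  weight(X=1) = 1/6
Total weight = 1/7 + 1/6 = 13/42
P(X=0 | obs) = 1/7 / 13/42 = 6/13
P(X=1 | obs) = 1/6 / 13/42 = 7/13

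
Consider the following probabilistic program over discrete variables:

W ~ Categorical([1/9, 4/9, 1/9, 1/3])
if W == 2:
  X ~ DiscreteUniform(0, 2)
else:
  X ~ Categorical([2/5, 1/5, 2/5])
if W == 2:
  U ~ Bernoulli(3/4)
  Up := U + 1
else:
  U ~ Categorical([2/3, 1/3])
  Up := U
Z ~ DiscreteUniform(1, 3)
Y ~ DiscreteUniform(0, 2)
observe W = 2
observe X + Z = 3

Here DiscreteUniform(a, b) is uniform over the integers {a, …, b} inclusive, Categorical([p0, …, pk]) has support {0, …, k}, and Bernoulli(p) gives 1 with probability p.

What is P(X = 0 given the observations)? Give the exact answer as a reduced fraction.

P(X = 0 | obs) = 1/3

Enumerate traces; 18 have nonzero weight after conditioning:
  (W=2, X=0, U=0, Z=3, Y=0) weight 1/972
  (W=2, X=0, U=0, Z=3, Y=1) weight 1/972
  (W=2, X=0, U=0, Z=3, Y=2) weight 1/972
  (W=2, X=0, U=1, Z=3, Y=0) weight 1/324
  (W=2, X=0, U=1, Z=3, Y=1) weight 1/324
  (W=2, X=0, U=1, Z=3, Y=2) weight 1/324
  (W=2, X=1, U=0, Z=2, Y=0) weight 1/972
  (W=2, X=1, U=0, Z=2, Y=1) weight 1/972
  (W=2, X=2, U=0, Z=1, Y=0) weight 1/972
  … 9 more
Group by X:
  weight(X=0) = 1/81
  weight(X=1) = 1/81
  weight(X=2) = 1/81
Total weight = 1/81 + 1/81 + 1/81 = 1/27
P(X=0 | obs) = 1/81 / 1/27 = 1/3
P(X=1 | obs) = 1/81 / 1/27 = 1/3
P(X=2 | obs) = 1/81 / 1/27 = 1/3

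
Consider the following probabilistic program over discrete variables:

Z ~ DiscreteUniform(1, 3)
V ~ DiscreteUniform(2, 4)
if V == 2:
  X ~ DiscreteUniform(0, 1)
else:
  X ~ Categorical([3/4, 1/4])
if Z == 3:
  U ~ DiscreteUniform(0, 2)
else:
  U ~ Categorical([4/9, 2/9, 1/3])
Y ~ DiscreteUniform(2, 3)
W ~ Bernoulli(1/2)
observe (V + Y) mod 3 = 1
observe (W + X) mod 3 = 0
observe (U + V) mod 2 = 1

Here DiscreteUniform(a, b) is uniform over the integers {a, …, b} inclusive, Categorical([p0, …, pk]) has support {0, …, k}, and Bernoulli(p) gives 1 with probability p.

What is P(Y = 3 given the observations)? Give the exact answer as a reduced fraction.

P(Y = 3 | obs) = 3/5

Enumerate traces; 6 have nonzero weight after conditioning:
  (Z=1, V=2, X=0, U=1, Y=2, W=0) weight 1/324
  (Z=1, V=4, X=0, U=1, Y=3, W=0) weight 1/216
  (Z=2, V=2, X=0, U=1, Y=2, W=0) weight 1/324
  (Z=2, V=4, X=0, U=1, Y=3, W=0) weight 1/216
  (Z=3, V=2, X=0, U=1, Y=2, W=0) weight 1/216
  (Z=3, V=4, X=0, U=1, Y=3, W=0) weight 1/144
Group by Y:
  weight(Y=2) = 7/648
  weight(Y=3) = 7/432
Total weight = 7/648 + 7/432 = 35/1296
P(Y=2 | obs) = 7/648 / 35/1296 = 2/5
P(Y=3 | obs) = 7/432 / 35/1296 = 3/5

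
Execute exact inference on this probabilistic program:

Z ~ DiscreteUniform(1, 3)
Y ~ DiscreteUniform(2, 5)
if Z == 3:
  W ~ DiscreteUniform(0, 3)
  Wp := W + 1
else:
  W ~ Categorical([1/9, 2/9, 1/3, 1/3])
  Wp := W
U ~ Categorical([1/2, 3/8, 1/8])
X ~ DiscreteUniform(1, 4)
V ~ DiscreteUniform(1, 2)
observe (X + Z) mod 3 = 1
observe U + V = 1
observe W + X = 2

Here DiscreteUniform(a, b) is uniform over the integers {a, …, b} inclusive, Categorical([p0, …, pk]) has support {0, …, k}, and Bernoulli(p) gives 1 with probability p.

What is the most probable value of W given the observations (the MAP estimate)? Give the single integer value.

argmax_v P(W = v | obs) = 1

Enumerate traces; 8 have nonzero weight after conditioning:
  (Z=2, Y=2, W=0, U=0, X=2, V=1) weight 1/1728
  (Z=2, Y=3, W=0, U=0, X=2, V=1) weight 1/1728
  (Z=2, Y=4, W=0, U=0, X=2, V=1) weight 1/1728
  (Z=2, Y=5, W=0, U=0, X=2, V=1) weight 1/1728
  (Z=3, Y=2, W=1, U=0, X=1, V=1) weight 1/768
  (Z=3, Y=3, W=1, U=0, X=1, V=1) weight 1/768
  (Z=3, Y=4, W=1, U=0, X=1, V=1) weight 1/768
  (Z=3, Y=5, W=1, U=0, X=1, V=1) weight 1/768
Group by W:
  weight(W=0) = 1/432
  weight(W=1) = 1/192
Total weight = 1/432 + 1/192 = 13/1728
P(W=0 | obs) = 1/432 / 13/1728 = 4/13
P(W=1 | obs) = 1/192 / 13/1728 = 9/13
argmax = 1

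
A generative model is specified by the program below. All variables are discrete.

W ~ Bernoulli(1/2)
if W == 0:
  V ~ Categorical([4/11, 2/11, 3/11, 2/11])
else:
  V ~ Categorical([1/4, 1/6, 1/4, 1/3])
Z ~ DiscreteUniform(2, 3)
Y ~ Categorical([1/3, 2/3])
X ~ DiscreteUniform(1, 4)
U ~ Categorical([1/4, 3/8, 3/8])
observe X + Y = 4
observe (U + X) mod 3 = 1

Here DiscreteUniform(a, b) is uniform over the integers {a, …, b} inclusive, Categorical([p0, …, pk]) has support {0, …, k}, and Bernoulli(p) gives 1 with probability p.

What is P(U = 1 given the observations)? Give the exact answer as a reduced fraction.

Enumerate traces; 32 have nonzero weight after conditioning:
  (W=0, V=0, Z=2, Y=0, X=4, U=0) weight 1/528
  (W=0, V=0, Z=2, Y=1, X=3, U=1) weight 1/176
  (W=0, V=0, Z=3, Y=0, X=4, U=0) weight 1/528
  (W=0, V=0, Z=3, Y=1, X=3, U=1) weight 1/176
  (W=0, V=1, Z=2, Y=0, X=4, U=0) weight 1/1056
  (W=0, V=1, Z=2, Y=1, X=3, U=1) weight 1/352
  (W=0, V=1, Z=3, Y=0, X=4, U=0) weight 1/1056
  (W=0, V=1, Z=3, Y=1, X=3, U=1) weight 1/352
  … 24 more
Group by U:
  weight(U=0) = 1/48
  weight(U=1) = 1/16
Total weight = 1/48 + 1/16 = 1/12
P(U=0 | obs) = 1/48 / 1/12 = 1/4
P(U=1 | obs) = 1/16 / 1/12 = 3/4

P(U = 1 | obs) = 3/4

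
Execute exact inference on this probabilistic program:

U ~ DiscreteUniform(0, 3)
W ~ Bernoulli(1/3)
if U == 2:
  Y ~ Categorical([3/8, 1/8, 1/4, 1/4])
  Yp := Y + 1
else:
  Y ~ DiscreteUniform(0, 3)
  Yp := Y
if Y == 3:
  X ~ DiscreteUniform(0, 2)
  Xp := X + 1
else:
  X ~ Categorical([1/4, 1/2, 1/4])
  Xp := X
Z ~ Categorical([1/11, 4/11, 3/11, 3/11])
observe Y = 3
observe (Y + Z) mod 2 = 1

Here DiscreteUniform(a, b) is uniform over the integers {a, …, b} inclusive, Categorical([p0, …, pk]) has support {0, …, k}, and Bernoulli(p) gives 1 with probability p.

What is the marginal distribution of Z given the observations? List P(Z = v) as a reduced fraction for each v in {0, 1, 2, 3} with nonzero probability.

P(Z=0) = 1/4, P(Z=2) = 3/4

Enumerate traces; 48 have nonzero weight after conditioning:
  (U=0, W=0, Y=3, X=0, Z=0) weight 1/792
  (U=0, W=0, Y=3, X=0, Z=2) weight 1/264
  (U=0, W=0, Y=3, X=1, Z=0) weight 1/792
  (U=0, W=0, Y=3, X=1, Z=2) weight 1/264
  (U=0, W=0, Y=3, X=2, Z=0) weight 1/792
  (U=0, W=0, Y=3, X=2, Z=2) weight 1/264
  (U=0, W=1, Y=3, X=0, Z=0) weight 1/1584
  (U=0, W=1, Y=3, X=0, Z=2) weight 1/528
  … 40 more
Group by Z:
  weight(Z=0) = 1/44
  weight(Z=2) = 3/44
Total weight = 1/44 + 3/44 = 1/11
P(Z=0 | obs) = 1/44 / 1/11 = 1/4
P(Z=2 | obs) = 3/44 / 1/11 = 3/4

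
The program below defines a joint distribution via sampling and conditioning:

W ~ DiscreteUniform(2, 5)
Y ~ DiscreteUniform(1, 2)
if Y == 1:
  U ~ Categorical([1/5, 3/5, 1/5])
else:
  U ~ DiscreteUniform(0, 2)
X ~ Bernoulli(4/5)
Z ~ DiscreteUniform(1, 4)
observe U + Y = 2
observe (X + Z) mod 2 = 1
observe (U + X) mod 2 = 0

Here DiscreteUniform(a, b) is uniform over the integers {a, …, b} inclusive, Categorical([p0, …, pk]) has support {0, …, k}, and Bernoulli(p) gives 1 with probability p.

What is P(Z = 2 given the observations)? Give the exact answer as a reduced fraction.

P(Z = 2 | obs) = 18/41

Enumerate traces; 16 have nonzero weight after conditioning:
  (W=2, Y=1, U=1, X=1, Z=2) weight 3/200
  (W=2, Y=1, U=1, X=1, Z=4) weight 3/200
  (W=2, Y=2, U=0, X=0, Z=1) weight 1/480
  (W=2, Y=2, U=0, X=0, Z=3) weight 1/480
  (W=3, Y=1, U=1, X=1, Z=2) weight 3/200
  (W=3, Y=1, U=1, X=1, Z=4) weight 3/200
  (W=3, Y=2, U=0, X=0, Z=1) weight 1/480
  (W=3, Y=2, U=0, X=0, Z=3) weight 1/480
  … 8 more
Group by Z:
  weight(Z=1) = 1/120
  weight(Z=2) = 3/50
  weight(Z=3) = 1/120
  weight(Z=4) = 3/50
Total weight = 1/120 + 3/50 + 1/120 + 3/50 = 41/300
P(Z=1 | obs) = 1/120 / 41/300 = 5/82
P(Z=2 | obs) = 3/50 / 41/300 = 18/41
P(Z=3 | obs) = 1/120 / 41/300 = 5/82
P(Z=4 | obs) = 3/50 / 41/300 = 18/41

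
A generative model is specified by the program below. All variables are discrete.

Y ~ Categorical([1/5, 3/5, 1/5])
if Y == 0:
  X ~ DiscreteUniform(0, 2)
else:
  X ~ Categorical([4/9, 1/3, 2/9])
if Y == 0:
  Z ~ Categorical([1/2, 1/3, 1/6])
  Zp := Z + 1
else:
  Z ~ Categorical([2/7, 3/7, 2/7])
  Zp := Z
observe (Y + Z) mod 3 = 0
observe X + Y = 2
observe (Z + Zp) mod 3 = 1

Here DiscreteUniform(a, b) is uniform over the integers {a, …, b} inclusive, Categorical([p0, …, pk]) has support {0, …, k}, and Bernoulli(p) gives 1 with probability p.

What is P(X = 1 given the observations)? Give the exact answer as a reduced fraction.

Enumerate traces; 2 have nonzero weight after conditioning:
  (Y=0, X=2, Z=0) weight 1/30
  (Y=1, X=1, Z=2) weight 2/35
Group by X:
  weight(X=1) = 2/35
  weight(X=2) = 1/30
Total weight = 2/35 + 1/30 = 19/210
P(X=1 | obs) = 2/35 / 19/210 = 12/19
P(X=2 | obs) = 1/30 / 19/210 = 7/19

P(X = 1 | obs) = 12/19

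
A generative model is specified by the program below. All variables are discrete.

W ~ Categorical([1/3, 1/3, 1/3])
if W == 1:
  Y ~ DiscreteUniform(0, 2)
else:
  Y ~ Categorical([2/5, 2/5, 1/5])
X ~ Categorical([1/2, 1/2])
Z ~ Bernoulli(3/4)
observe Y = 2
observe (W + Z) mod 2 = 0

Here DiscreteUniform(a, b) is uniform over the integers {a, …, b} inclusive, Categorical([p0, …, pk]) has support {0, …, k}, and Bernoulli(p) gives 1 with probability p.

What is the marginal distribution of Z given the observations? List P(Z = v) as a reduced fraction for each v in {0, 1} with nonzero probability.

P(Z=0) = 2/7, P(Z=1) = 5/7

Enumerate traces; 6 have nonzero weight after conditioning:
  (W=0, Y=2, X=0, Z=0) weight 1/120
  (W=0, Y=2, X=1, Z=0) weight 1/120
  (W=1, Y=2, X=0, Z=1) weight 1/24
  (W=1, Y=2, X=1, Z=1) weight 1/24
  (W=2, Y=2, X=0, Z=0) weight 1/120
  (W=2, Y=2, X=1, Z=0) weight 1/120
Group by Z:
  weight(Z=0) = 1/30
  weight(Z=1) = 1/12
Total weight = 1/30 + 1/12 = 7/60
P(Z=0 | obs) = 1/30 / 7/60 = 2/7
P(Z=1 | obs) = 1/12 / 7/60 = 5/7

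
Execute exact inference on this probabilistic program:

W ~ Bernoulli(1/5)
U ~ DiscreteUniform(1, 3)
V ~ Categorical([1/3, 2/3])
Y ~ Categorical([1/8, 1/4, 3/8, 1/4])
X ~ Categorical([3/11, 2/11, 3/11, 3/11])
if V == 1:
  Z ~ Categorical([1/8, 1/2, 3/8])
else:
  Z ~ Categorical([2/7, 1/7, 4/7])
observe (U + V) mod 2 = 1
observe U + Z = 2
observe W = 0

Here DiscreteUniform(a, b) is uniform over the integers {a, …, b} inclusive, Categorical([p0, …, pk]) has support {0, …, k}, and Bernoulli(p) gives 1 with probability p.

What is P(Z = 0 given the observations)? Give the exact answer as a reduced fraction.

P(Z = 0 | obs) = 7/11

Enumerate traces; 32 have nonzero weight after conditioning:
  (W=0, U=1, V=0, Y=0, X=0, Z=1) weight 1/2310
  (W=0, U=1, V=0, Y=0, X=1, Z=1) weight 1/3465
  (W=0, U=1, V=0, Y=0, X=2, Z=1) weight 1/2310
  (W=0, U=1, V=0, Y=0, X=3, Z=1) weight 1/2310
  (W=0, U=1, V=0, Y=1, X=0, Z=1) weight 1/1155
  (W=0, U=1, V=0, Y=1, X=1, Z=1) weight 2/3465
  (W=0, U=1, V=0, Y=1, X=2, Z=1) weight 1/1155
  (W=0, U=1, V=0, Y=1, X=3, Z=1) weight 1/1155
  (W=0, U=2, V=1, Y=0, X=0, Z=0) weight 1/1320
  … 23 more
Group by Z:
  weight(Z=0) = 1/45
  weight(Z=1) = 4/315
Total weight = 1/45 + 4/315 = 11/315
P(Z=0 | obs) = 1/45 / 11/315 = 7/11
P(Z=1 | obs) = 4/315 / 11/315 = 4/11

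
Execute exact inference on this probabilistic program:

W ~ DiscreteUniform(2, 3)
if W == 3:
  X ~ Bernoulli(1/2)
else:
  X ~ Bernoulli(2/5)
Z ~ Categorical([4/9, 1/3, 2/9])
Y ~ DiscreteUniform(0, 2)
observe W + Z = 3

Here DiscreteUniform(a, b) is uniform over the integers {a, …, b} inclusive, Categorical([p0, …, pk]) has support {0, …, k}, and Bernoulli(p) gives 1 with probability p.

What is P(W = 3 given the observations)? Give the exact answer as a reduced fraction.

Enumerate traces; 12 have nonzero weight after conditioning:
  (W=2, X=0, Z=1, Y=0) weight 1/30
  (W=2, X=0, Z=1, Y=1) weight 1/30
  (W=2, X=0, Z=1, Y=2) weight 1/30
  (W=2, X=1, Z=1, Y=0) weight 1/45
  (W=2, X=1, Z=1, Y=1) weight 1/45
  (W=2, X=1, Z=1, Y=2) weight 1/45
  (W=3, X=0, Z=0, Y=0) weight 1/27
  (W=3, X=0, Z=0, Y=1) weight 1/27
  … 4 more
Group by W:
  weight(W=2) = 1/6
  weight(W=3) = 2/9
Total weight = 1/6 + 2/9 = 7/18
P(W=2 | obs) = 1/6 / 7/18 = 3/7
P(W=3 | obs) = 2/9 / 7/18 = 4/7

P(W = 3 | obs) = 4/7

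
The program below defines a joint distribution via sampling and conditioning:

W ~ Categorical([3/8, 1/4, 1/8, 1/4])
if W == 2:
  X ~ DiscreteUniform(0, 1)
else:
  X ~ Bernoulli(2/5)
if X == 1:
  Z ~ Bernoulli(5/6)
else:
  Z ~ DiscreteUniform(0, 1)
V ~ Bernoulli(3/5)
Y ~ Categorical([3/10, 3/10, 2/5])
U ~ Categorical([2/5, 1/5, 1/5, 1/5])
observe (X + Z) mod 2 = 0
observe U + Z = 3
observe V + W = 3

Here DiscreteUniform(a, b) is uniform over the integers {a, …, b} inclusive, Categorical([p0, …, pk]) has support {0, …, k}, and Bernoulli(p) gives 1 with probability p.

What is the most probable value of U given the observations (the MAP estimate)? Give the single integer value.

Enumerate traces; 12 have nonzero weight after conditioning:
  (W=2, X=0, Z=0, V=1, Y=0, U=3) weight 9/8000
  (W=2, X=0, Z=0, V=1, Y=1, U=3) weight 9/8000
  (W=2, X=0, Z=0, V=1, Y=2, U=3) weight 3/2000
  (W=2, X=1, Z=1, V=1, Y=0, U=2) weight 3/1600
  (W=2, X=1, Z=1, V=1, Y=1, U=2) weight 3/1600
  (W=2, X=1, Z=1, V=1, Y=2, U=2) weight 1/400
  (W=3, X=0, Z=0, V=0, Y=0, U=3) weight 9/5000
  (W=3, X=0, Z=0, V=0, Y=1, U=3) weight 9/5000
  … 4 more
Group by U:
  weight(U=2) = 31/2400
  weight(U=3) = 39/4000
Total weight = 31/2400 + 39/4000 = 17/750
P(U=2 | obs) = 31/2400 / 17/750 = 155/272
P(U=3 | obs) = 39/4000 / 17/750 = 117/272
argmax = 2

argmax_v P(U = v | obs) = 2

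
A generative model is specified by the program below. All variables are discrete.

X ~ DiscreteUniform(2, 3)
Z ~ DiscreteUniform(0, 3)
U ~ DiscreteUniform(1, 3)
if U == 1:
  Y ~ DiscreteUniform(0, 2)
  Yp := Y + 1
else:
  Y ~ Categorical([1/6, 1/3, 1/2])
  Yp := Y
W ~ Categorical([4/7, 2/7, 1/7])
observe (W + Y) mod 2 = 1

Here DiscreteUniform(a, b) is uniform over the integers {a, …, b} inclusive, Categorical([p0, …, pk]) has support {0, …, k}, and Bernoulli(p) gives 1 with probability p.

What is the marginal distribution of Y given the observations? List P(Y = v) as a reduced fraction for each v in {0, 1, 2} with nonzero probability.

P(Y=0) = 4/27, P(Y=1) = 5/9, P(Y=2) = 8/27

Enumerate traces; 96 have nonzero weight after conditioning:
  (X=2, Z=0, U=1, Y=0, W=1) weight 1/252
  (X=2, Z=0, U=1, Y=1, W=0) weight 1/126
  (X=2, Z=0, U=1, Y=1, W=2) weight 1/504
  (X=2, Z=0, U=1, Y=2, W=1) weight 1/252
  (X=2, Z=0, U=2, Y=0, W=1) weight 1/504
  (X=2, Z=0, U=2, Y=1, W=0) weight 1/126
  (X=2, Z=0, U=2, Y=1, W=2) weight 1/504
  (X=2, Z=0, U=2, Y=2, W=1) weight 1/168
  … 88 more
Group by Y:
  weight(Y=0) = 4/63
  weight(Y=1) = 5/21
  weight(Y=2) = 8/63
Total weight = 4/63 + 5/21 + 8/63 = 3/7
P(Y=0 | obs) = 4/63 / 3/7 = 4/27
P(Y=1 | obs) = 5/21 / 3/7 = 5/9
P(Y=2 | obs) = 8/63 / 3/7 = 8/27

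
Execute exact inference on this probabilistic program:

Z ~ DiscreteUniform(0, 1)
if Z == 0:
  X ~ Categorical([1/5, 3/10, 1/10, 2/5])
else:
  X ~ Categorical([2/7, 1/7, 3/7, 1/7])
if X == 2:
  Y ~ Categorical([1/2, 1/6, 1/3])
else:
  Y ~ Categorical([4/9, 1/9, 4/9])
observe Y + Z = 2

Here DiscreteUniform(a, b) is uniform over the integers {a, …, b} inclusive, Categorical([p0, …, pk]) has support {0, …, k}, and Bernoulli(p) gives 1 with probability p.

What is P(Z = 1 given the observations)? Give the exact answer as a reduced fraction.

Enumerate traces; 8 have nonzero weight after conditioning:
  (Z=0, X=0, Y=2) weight 2/45
  (Z=0, X=1, Y=2) weight 1/15
  (Z=0, X=2, Y=2) weight 1/60
  (Z=0, X=3, Y=2) weight 4/45
  (Z=1, X=0, Y=1) weight 1/63
  (Z=1, X=1, Y=1) weight 1/126
  (Z=1, X=2, Y=1) weight 1/28
  (Z=1, X=3, Y=1) weight 1/126
Group by Z:
  weight(Z=0) = 13/60
  weight(Z=1) = 17/252
Total weight = 13/60 + 17/252 = 179/630
P(Z=0 | obs) = 13/60 / 179/630 = 273/358
P(Z=1 | obs) = 17/252 / 179/630 = 85/358

P(Z = 1 | obs) = 85/358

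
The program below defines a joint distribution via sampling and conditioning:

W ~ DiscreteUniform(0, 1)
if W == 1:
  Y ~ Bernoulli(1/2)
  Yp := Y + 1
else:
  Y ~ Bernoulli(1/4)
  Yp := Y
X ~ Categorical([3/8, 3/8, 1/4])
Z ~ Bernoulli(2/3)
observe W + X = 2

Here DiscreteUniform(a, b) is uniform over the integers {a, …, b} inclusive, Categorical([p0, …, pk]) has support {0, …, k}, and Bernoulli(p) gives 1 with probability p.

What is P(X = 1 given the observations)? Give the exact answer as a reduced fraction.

Enumerate traces; 8 have nonzero weight after conditioning:
  (W=0, Y=0, X=2, Z=0) weight 1/32
  (W=0, Y=0, X=2, Z=1) weight 1/16
  (W=0, Y=1, X=2, Z=0) weight 1/96
  (W=0, Y=1, X=2, Z=1) weight 1/48
  (W=1, Y=0, X=1, Z=0) weight 1/32
  (W=1, Y=0, X=1, Z=1) weight 1/16
  (W=1, Y=1, X=1, Z=0) weight 1/32
  (W=1, Y=1, X=1, Z=1) weight 1/16
Group by X:
  weight(X=1) = 3/16
  weight(X=2) = 1/8
Total weight = 3/16 + 1/8 = 5/16
P(X=1 | obs) = 3/16 / 5/16 = 3/5
P(X=2 | obs) = 1/8 / 5/16 = 2/5

P(X = 1 | obs) = 3/5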